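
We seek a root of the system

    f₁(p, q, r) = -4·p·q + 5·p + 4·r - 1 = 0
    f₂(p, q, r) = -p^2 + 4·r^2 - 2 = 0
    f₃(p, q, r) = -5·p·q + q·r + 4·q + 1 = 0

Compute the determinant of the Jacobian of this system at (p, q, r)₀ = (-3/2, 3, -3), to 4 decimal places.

J = [[-4·q + 5, -4·p, 4], [-2·p, 0, 8·r], [-5·q, -5·p + r + 4, q]].
At the point, J = [[-7.0000, 6.0000, 4.0000], [3.0000, 0.0000, -24.0000], [-15.0000, 8.5000, 3.0000]].
det J = 780.0000.

780.0000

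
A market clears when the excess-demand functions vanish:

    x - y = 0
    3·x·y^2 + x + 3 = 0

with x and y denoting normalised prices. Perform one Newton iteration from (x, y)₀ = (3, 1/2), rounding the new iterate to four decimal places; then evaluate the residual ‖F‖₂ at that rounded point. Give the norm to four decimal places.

At (3, 1/2): F = (2.5000, 8.2500).
Jacobian J = [[1, -1], [3·y^2 + 1, 6·x·y]].
At the point, J = [[1.0000, -1.0000], [1.7500, 9.0000]] (det J = 10.7500).
Solving J·Δ = −F gives Δ = (-2.8605, -0.3605).
Then the next iterate is (x, y)₁ = (0.1395, 0.1395).
Re-evaluating at (0.1395, 0.1395): F = (0.0000, 3.147644), so ‖F‖₂ = 3.1476.

3.1476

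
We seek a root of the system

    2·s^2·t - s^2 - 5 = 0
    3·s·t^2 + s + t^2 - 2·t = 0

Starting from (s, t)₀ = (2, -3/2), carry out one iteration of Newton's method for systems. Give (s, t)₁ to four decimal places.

(0.9641, -0.9469)

At (2, -3/2): F = (-21.0000, 20.7500).
Jacobian J = [[4·s·t - 2·s, 2·s^2], [3·t^2 + 1, 6·s·t + 2·t - 2]].
At the point, J = [[-16.0000, 8.0000], [7.7500, -23.0000]] (det J = 306.0000).
Solving J·Δ = −F gives Δ = (-1.0359, 0.5531).
Then the next iterate is (s, t)₁ = (0.9641, -0.9469).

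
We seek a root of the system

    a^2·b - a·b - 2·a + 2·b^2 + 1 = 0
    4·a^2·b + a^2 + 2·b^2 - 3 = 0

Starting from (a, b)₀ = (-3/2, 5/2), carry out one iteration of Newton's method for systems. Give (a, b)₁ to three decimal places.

At (-3/2, 5/2): F = (25.875, 34.250).
Jacobian J = [[2·a·b - b - 2, a^2 - a + 4·b], [8·a·b + 2·a, 4·a^2 + 4·b]].
At the point, J = [[-12.000, 13.750], [-33.000, 19.000]] (det J = 225.750).
Solving J·Δ = −F gives Δ = (-0.092, -1.962).
Then the next iterate is (a, b)₁ = (-1.592, 0.538).

(-1.592, 0.538)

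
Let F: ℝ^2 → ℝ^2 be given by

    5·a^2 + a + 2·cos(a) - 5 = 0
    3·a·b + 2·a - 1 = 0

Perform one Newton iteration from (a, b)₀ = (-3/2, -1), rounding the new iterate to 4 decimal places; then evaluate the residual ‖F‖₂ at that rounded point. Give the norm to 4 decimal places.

At (-3/2, -1): F = (4.891474, 0.5000).
Jacobian J = [[10·a - 2·sin(a) + 1, 0], [3·b + 2, 3·a]].
At the point, J = [[-12.005010, 0.0000], [-1.0000, -4.5000]] (det J = 54.022545).
Solving J·Δ = −F gives Δ = (0.4075, 0.0206).
Then the next iterate is (a, b)₁ = (-1.0925, -0.9794).
Re-evaluating at (-1.0925, -0.9794): F = (0.795816, 0.024983), so ‖F‖₂ = 0.7962.

0.7962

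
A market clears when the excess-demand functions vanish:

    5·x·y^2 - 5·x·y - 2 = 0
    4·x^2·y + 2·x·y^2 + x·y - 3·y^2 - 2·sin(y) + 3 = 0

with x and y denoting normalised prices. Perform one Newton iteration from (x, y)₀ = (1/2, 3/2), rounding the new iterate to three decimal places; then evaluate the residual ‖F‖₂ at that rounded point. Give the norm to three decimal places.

0.032

At (1/2, 3/2): F = (-0.125, -1.24499).
Jacobian J = [[5·y^2 - 5·y, 10·x·y - 5·x], [8·x·y + 2·y^2 + y, 4·x^2 + 4·x·y + x - 6·y - 2·cos(y)]].
At the point, J = [[3.750, 5.000], [12.000, -4.64147]] (det J = -77.40553).
Solving J·Δ = −F gives Δ = (0.088, -0.041).
Then the next iterate is (x, y)₁ = (0.588, 1.459).
Re-evaluating at (0.588, 1.459): F = (-0.03114, 0.00543), so ‖F‖₂ = 0.032.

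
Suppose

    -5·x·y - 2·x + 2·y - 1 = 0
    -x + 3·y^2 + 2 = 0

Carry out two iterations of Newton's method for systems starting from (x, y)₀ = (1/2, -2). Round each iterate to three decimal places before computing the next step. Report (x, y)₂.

(1.460, -0.345)

At (1/2, -2): F = (-1.000, 13.500).
Jacobian J = [[-5·y - 2, -5·x + 2], [-1, 6·y]].
At the point, J = [[8.000, -0.500], [-1.000, -12.000]] (det J = -96.500).
Solving J·Δ = −F gives Δ = (0.194, 1.109).
Then the next iterate is (x, y)₁ = (0.694, -0.891).
Round to (0.694, -0.891) and repeat: F = (-1.07823, 3.68764), J = [[2.455, -1.470], [-1.000, -5.346]].
Δ = (0.766, 0.546), so (x, y)₂ = (1.460, -0.345).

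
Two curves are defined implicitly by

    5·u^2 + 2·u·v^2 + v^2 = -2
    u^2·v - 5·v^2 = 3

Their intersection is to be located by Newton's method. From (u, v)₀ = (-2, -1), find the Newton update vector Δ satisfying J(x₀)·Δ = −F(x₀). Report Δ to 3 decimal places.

(1.225, 0.507)

At (-2, -1): F = (19.000, -12.000).
Jacobian J = [[10·u + 2·v^2, 4·u·v + 2·v], [2·u·v, u^2 - 10·v]].
At the point, J = [[-18.000, 6.000], [4.000, 14.000]] (det J = -276.000).
Solving J·Δ = −F gives Δ = (1.225, 0.507).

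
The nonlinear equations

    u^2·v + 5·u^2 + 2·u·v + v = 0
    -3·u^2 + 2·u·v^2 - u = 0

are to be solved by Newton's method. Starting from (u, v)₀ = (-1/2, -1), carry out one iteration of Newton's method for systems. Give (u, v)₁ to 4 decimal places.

At (-1/2, -1): F = (1.0000, -1.2500).
Jacobian J = [[2·u·v + 10·u + 2·v, u^2 + 2·u + 1], [-6·u + 2·v^2 - 1, 4·u·v]].
At the point, J = [[-6.0000, 0.2500], [4.0000, 2.0000]] (det J = -13.0000).
Solving J·Δ = −F gives Δ = (0.1779, 0.2692).
Then the next iterate is (u, v)₁ = (-0.3221, -0.7308).

(-0.3221, -0.7308)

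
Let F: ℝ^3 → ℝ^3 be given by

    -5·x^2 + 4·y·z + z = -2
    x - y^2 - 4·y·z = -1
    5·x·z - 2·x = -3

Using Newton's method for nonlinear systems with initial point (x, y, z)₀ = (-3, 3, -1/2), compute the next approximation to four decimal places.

At (-3, 3, -1/2): F = (-49.5000, -5.0000, 16.5000).
Jacobian J = [[-10·x, 4·z, 4·y + 1], [1, -2·y - 4·z, -4·y], [5·z - 2, 0, 5·x]].
At the point, J = [[30.0000, -2.0000, 13.0000], [1.0000, -4.0000, -12.0000], [-4.5000, 0.0000, -15.0000]] (det J = 1428.0000).
Solving J·Δ = −F gives Δ = (1.0966, -3.2889, 0.7710).
Then the next iterate is (x, y, z)₁ = (-1.9034, -0.2889, 0.2710).

(-1.9034, -0.2889, 0.2710)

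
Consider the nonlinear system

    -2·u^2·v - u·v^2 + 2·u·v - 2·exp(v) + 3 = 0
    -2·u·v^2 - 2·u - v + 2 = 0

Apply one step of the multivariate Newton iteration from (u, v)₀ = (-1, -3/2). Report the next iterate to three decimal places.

(-0.962, -0.107)

At (-1, -3/2): F = (10.80374, 10.000).
Jacobian J = [[-4·u·v - v^2 + 2·v, -2·u^2 - 2·u·v + 2·u - 2·exp(v)], [-2·v^2 - 2, -4·u·v - 1]].
At the point, J = [[-11.250, -7.44626], [-6.500, -7.000]] (det J = 30.34931).
Solving J·Δ = −F gives Δ = (0.038, 1.393).
Then the next iterate is (u, v)₁ = (-0.962, -0.107).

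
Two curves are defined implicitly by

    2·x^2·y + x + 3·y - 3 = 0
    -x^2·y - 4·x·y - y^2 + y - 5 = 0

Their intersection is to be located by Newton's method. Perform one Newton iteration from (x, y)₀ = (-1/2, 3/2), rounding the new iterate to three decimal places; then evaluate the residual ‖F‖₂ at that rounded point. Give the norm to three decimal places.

2.768

At (-1/2, 3/2): F = (1.750, -3.125).
Jacobian J = [[4·x·y + 1, 2·x^2 + 3], [-2·x·y - 4·y, -x^2 - 4·x - 2·y + 1]].
At the point, J = [[-2.000, 3.500], [-4.500, -0.250]] (det J = 16.250).
Solving J·Δ = −F gives Δ = (-0.646, -0.869).
Then the next iterate is (x, y)₁ = (-1.146, 0.631).
Re-evaluating at (-1.146, 0.631): F = (-0.59560, -2.70336), so ‖F‖₂ = 2.768.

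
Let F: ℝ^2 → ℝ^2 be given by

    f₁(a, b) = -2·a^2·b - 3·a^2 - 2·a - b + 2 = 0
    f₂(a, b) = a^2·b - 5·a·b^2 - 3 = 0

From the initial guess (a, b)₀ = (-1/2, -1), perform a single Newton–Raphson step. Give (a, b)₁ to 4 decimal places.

(-15.6500, 11.6000)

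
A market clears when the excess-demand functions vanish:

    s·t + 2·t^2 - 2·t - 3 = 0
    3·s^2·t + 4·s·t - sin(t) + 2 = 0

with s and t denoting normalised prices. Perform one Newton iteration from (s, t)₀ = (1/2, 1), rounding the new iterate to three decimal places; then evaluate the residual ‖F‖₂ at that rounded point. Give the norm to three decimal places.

At (1/2, 1): F = (-2.500, 3.90853).
Jacobian J = [[t, s + 4·t - 2], [6·s·t + 4·t, 3·s^2 + 4·s - cos(t)]].
At the point, J = [[1.000, 2.500], [7.000, 2.20970]] (det J = -15.29030).
Solving J·Δ = −F gives Δ = (-1.000, 1.400).
Then the next iterate is (s, t)₁ = (-0.500, 2.400).
Re-evaluating at (-0.500, 2.400): F = (2.520, -1.67546), so ‖F‖₂ = 3.026.

3.026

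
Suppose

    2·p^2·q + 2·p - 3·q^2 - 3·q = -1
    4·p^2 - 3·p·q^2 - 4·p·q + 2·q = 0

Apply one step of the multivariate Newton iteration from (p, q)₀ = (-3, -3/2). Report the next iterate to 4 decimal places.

At (-3, -3/2): F = (-34.2500, 35.2500).
Jacobian J = [[4·p·q + 2, 2·p^2 - 6·q - 3], [8·p - 3·q^2 - 4·q, -6·p·q - 4·p + 2]].
At the point, J = [[20.0000, 24.0000], [-24.7500, -13.0000]] (det J = 334.0000).
Solving J·Δ = −F gives Δ = (1.1999, 0.4272).
Then the next iterate is (p, q)₁ = (-1.8001, -1.0728).

(-1.8001, -1.0728)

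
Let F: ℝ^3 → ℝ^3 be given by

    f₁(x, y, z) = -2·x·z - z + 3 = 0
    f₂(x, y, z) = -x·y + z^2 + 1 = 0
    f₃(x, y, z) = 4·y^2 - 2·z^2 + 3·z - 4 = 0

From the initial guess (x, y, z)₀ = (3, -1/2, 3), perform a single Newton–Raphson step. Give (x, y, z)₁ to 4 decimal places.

(1.8219, 0.0137, 1.4384)

At (3, -1/2, 3): F = (-18.0000, 11.5000, -12.0000).
Jacobian J = [[-2·z, 0, -2·x - 1], [-y, -x, 2·z], [0, 8·y, -4·z + 3]].
At the point, J = [[-6.0000, 0.0000, -7.0000], [0.5000, -3.0000, 6.0000], [0.0000, -4.0000, -9.0000]] (det J = -292.0000).
Solving J·Δ = −F gives Δ = (-1.1781, 0.5137, -1.5616).
Then the next iterate is (x, y, z)₁ = (1.8219, 0.0137, 1.4384).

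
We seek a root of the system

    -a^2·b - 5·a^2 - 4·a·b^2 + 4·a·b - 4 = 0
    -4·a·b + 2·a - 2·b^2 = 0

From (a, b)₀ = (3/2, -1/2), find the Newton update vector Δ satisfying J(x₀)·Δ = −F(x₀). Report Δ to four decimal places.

At (3/2, -1/2): F = (-18.6250, 5.5000).
Jacobian J = [[-2·a·b - 10·a - 4·b^2 + 4·b, -a^2 - 8·a·b + 4·a], [-4·b + 2, -4·a - 4·b]].
At the point, J = [[-16.5000, 9.7500], [4.0000, -4.0000]] (det J = 27.0000).
Solving J·Δ = −F gives Δ = (-0.7731, 0.6019).

(-0.7731, 0.6019)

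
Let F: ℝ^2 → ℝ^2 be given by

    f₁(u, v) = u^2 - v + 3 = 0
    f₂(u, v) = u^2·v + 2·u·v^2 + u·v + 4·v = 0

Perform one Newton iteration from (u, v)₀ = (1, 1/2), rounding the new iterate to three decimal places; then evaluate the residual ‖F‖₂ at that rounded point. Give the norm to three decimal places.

3.424

At (1, 1/2): F = (3.500, 3.500).
Jacobian J = [[2·u, -1], [2·u·v + 2·v^2 + v, u^2 + 4·u·v + u + 4]].
At the point, J = [[2.000, -1.000], [2.000, 8.000]] (det J = 18.000).
Solving J·Δ = −F gives Δ = (-1.750, 0.000).
Then the next iterate is (u, v)₁ = (-0.750, 0.500).
Re-evaluating at (-0.750, 0.500): F = (3.06250, 1.53125), so ‖F‖₂ = 3.424.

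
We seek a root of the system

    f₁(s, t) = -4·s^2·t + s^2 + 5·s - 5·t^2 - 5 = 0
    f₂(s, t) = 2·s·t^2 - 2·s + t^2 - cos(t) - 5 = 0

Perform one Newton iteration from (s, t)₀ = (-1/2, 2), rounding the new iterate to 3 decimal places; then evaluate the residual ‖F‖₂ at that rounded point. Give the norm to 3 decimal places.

At (-1/2, 2): F = (-29.250, -3.58385).
Jacobian J = [[-8·s·t + 2·s + 5, -4·s^2 - 10·t], [2·t^2 - 2, 4·s·t + 2·t + sin(t)]].
At the point, J = [[12.000, -21.000], [6.000, 0.90930]] (det J = 136.91157).
Solving J·Δ = −F gives Δ = (0.744, -0.968).
Then the next iterate is (s, t)₁ = (0.244, 1.032).
Re-evaluating at (0.244, 1.032): F = (-9.29135, -4.41635), so ‖F‖₂ = 10.288.

10.288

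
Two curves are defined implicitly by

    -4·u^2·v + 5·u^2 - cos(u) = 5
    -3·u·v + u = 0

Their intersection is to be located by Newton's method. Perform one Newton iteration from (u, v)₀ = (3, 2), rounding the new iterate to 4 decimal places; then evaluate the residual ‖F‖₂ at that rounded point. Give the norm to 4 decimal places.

2949.1607

At (3, 2): F = (-31.010008, -15.0000).
Jacobian J = [[-8·u·v + 10·u + sin(u), -4·u^2], [-3·v + 1, -3·u]].
At the point, J = [[-17.858880, -36.0000], [-5.0000, -9.0000]] (det J = -19.270080).
Solving J·Δ = −F gives Δ = (-13.5396, 5.8554).
Then the next iterate is (u, v)₁ = (-10.5396, 7.8554).
Re-evaluating at (-10.5396, 7.8554): F = (-2939.554699, 237.838722), so ‖F‖₂ = 2949.1607.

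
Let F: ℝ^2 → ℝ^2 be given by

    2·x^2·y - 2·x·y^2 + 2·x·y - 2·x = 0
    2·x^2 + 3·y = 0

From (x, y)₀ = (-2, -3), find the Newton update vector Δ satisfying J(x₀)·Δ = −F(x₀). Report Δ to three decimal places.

At (-2, -3): F = (28.000, -1.000).
Jacobian J = [[4·x·y - 2·y^2 + 2·y - 2, 2·x^2 - 4·x·y + 2·x], [4·x, 3]].
At the point, J = [[-2.000, -20.000], [-8.000, 3.000]] (det J = -166.000).
Solving J·Δ = −F gives Δ = (0.386, 1.361).

(0.386, 1.361)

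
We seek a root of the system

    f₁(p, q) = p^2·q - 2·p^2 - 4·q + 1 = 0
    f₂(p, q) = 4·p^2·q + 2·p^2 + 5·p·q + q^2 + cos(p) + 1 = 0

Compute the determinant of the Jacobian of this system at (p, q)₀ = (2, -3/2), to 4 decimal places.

-322.0000

J = [[2·p·q - 4·p, p^2 - 4], [8·p·q + 4·p + 5·q - sin(p), 4·p^2 + 5·p + 2·q]].
At the point, J = [[-14.0000, 0.0000], [-24.409297, 23.0000]].
det J = -322.0000.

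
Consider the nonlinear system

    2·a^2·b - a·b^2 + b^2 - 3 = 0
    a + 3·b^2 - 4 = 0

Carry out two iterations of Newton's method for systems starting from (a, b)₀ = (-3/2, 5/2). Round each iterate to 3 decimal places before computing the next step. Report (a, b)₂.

At (-3/2, 5/2): F = (23.875, 13.250).
Jacobian J = [[4·a·b - b^2, 2·a^2 - 2·a·b + 2·b], [1, 6·b]].
At the point, J = [[-21.250, 17.000], [1.000, 15.000]] (det J = -335.750).
Solving J·Δ = −F gives Δ = (0.396, -0.910).
Then the next iterate is (a, b)₁ = (-1.104, 1.590).
Round to (-1.104, 1.590) and repeat: F = (6.19496, 2.48030), J = [[-9.54954, 9.12835], [1.000, 9.540]].
Δ = (0.364, -0.298), so (a, b)₂ = (-0.740, 1.292).

(-0.740, 1.292)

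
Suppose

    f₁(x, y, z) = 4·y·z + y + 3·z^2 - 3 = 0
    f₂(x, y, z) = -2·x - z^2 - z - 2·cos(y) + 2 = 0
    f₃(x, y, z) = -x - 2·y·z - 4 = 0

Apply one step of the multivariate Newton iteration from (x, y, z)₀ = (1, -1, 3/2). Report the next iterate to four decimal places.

At (1, -1, 3/2): F = (-3.2500, -4.830605, -2.0000).
Jacobian J = [[0, 4·z + 1, 4·y + 6·z], [-2, 2·sin(y), -2·z - 1], [-1, -2·z, -2·y]].
At the point, J = [[0.0000, 7.0000, 5.0000], [-2.0000, -1.682942, -4.0000], [-1.0000, -3.0000, 2.0000]] (det J = 77.585290).
Solving J·Δ = −F gives Δ = (-2.9541, 0.3886, 0.1059).
Then the next iterate is (x, y, z)₁ = (-1.9541, -0.6114, 1.6059).

(-1.9541, -0.6114, 1.6059)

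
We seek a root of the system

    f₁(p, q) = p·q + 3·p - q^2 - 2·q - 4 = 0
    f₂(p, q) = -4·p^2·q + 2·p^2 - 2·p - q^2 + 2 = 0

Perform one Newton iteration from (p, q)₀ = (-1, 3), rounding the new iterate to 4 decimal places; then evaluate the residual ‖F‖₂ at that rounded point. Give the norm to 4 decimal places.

At (-1, 3): F = (-25.0000, -15.0000).
Jacobian J = [[q + 3, p - 2·q - 2], [-8·p·q + 4·p - 2, -4·p^2 - 2·q]].
At the point, J = [[6.0000, -9.0000], [18.0000, -10.0000]] (det J = 102.0000).
Solving J·Δ = −F gives Δ = (-1.1275, -3.5294).
Then the next iterate is (p, q)₁ = (-2.1275, -0.5294).
Re-evaluating at (-2.1275, -0.5294): F = (-8.477666, 24.612048), so ‖F‖₂ = 26.0312.

26.0312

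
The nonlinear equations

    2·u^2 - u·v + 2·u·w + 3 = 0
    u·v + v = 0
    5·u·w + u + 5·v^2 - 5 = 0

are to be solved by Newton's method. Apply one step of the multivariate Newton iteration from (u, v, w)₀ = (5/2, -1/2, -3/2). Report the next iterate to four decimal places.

At (5/2, -1/2, -3/2): F = (9.2500, -1.7500, -20.0000).
Jacobian J = [[4·u - v + 2·w, -u, 2·u], [v, u + 1, 0], [5·w + 1, 10·v, 5·u]].
At the point, J = [[7.5000, -2.5000, 5.0000], [-0.5000, 3.5000, 0.0000], [-6.5000, -5.0000, 12.5000]] (det J = 438.7500).
Solving J·Δ = −F gives Δ = (-1.6952, 0.2578, 0.8217).
Then the next iterate is (u, v, w)₁ = (0.8048, -0.2422, -0.6783).

(0.8048, -0.2422, -0.6783)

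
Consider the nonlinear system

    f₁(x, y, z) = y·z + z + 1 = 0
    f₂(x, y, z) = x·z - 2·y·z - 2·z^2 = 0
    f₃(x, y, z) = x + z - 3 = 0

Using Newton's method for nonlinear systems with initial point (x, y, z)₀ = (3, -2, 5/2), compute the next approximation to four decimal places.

(1.0667, -1.6267, 1.9333)

At (3, -2, 5/2): F = (-1.5000, 5.0000, 2.5000).
Jacobian J = [[0, z, y + 1], [z, -2·z, x - 2·y - 4·z], [1, 0, 1]].
At the point, J = [[0.0000, 2.5000, -1.0000], [2.5000, -5.0000, -3.0000], [1.0000, 0.0000, 1.0000]] (det J = -18.7500).
Solving J·Δ = −F gives Δ = (-1.9333, 0.3733, -0.5667).
Then the next iterate is (x, y, z)₁ = (1.0667, -1.6267, 1.9333).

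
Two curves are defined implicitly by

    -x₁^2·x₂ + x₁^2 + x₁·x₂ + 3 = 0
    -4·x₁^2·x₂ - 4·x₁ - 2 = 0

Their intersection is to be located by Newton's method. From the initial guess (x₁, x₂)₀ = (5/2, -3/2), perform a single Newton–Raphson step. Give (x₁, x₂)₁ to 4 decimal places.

At (5/2, -3/2): F = (14.8750, 25.5000).
Jacobian J = [[-2·x₁·x₂ + 2·x₁ + x₂, -x₁^2 + x₁], [-8·x₁·x₂ - 4, -4·x₁^2]].
At the point, J = [[11.0000, -3.7500], [26.0000, -25.0000]] (det J = -177.5000).
Solving J·Δ = −F gives Δ = (-1.5563, -0.5986).
Then the next iterate is (x₁, x₂)₁ = (0.9437, -2.0986).

(0.9437, -2.0986)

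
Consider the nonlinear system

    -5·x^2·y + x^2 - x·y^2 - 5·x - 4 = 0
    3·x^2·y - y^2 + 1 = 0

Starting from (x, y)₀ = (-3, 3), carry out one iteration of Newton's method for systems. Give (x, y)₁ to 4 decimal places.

At (-3, 3): F = (-88.0000, 73.0000).
Jacobian J = [[-10·x·y + 2·x - y^2 - 5, -5·x^2 - 2·x·y], [6·x·y, 3·x^2 - 2·y]].
At the point, J = [[70.0000, -27.0000], [-54.0000, 21.0000]] (det J = 12.0000).
Solving J·Δ = −F gives Δ = (-10.2500, -29.8333).
Then the next iterate is (x, y)₁ = (-13.2500, -26.8333).

(-13.2500, -26.8333)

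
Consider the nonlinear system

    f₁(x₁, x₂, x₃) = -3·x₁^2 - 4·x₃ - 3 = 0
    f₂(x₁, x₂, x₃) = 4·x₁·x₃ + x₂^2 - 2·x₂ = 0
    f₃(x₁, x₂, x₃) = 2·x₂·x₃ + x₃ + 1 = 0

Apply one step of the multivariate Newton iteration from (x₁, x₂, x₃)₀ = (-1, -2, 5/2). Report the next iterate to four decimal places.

At (-1, -2, 5/2): F = (-16.0000, -2.0000, -6.5000).
Jacobian J = [[-6·x₁, 0, -4], [4·x₃, 2·x₂ - 2, 4·x₁], [0, 2·x₃, 2·x₂ + 1]].
At the point, J = [[6.0000, 0.0000, -4.0000], [10.0000, -6.0000, -4.0000], [0.0000, 5.0000, -3.0000]] (det J = 28.0000).
Solving J·Δ = −F gives Δ = (14.7143, 12.1429, 18.0714).
Then the next iterate is (x₁, x₂, x₃)₁ = (13.7143, 10.1429, 20.5714).

(13.7143, 10.1429, 20.5714)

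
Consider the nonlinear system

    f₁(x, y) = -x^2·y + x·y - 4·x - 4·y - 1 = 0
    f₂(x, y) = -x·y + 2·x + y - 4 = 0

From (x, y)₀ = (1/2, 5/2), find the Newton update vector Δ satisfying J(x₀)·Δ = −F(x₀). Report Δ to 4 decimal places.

At (1/2, 5/2): F = (-12.3750, -1.7500).
Jacobian J = [[-2·x·y + y - 4, -x^2 + x - 4], [-y + 2, -x + 1]].
At the point, J = [[-4.0000, -3.7500], [-0.5000, 0.5000]] (det J = -3.8750).
Solving J·Δ = −F gives Δ = (-3.2903, 0.2097).

(-3.2903, 0.2097)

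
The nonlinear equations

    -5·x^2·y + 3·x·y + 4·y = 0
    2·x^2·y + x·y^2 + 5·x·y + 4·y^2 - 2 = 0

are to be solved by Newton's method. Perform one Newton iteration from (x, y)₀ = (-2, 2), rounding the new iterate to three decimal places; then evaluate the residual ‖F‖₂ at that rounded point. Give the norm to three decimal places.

9.954

At (-2, 2): F = (-44.000, 2.000).
Jacobian J = [[-10·x·y + 3·y, -5·x^2 + 3·x + 4], [4·x·y + y^2 + 5·y, 2·x^2 + 2·x·y + 5·x + 8·y]].
At the point, J = [[46.000, -22.000], [-2.000, 6.000]] (det J = 232.000).
Solving J·Δ = −F gives Δ = (0.948, -0.017).
Then the next iterate is (x, y)₁ = (-1.052, 1.983).
Re-evaluating at (-1.052, 1.983): F = (-9.29932, 3.55100), so ‖F‖₂ = 9.954.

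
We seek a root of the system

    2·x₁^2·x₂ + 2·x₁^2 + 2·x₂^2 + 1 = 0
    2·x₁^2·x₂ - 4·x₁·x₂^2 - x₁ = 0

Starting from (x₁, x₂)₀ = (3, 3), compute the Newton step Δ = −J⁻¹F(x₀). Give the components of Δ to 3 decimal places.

(-1.251, -1.032)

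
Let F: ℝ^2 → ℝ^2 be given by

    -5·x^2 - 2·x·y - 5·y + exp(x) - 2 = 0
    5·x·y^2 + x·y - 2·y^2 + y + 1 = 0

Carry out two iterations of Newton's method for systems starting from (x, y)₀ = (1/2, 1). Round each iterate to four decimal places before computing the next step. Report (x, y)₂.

At (1/2, 1): F = (-7.601279, 3.0000).
Jacobian J = [[-10·x - 2·y + exp(x), -2·x - 5], [5·y^2 + y, 10·x·y + x - 4·y + 1]].
At the point, J = [[-5.351279, -6.0000], [6.0000, 2.5000]] (det J = 22.621803).
Solving J·Δ = −F gives Δ = (0.0443, -1.3064).
Then the next iterate is (x, y)₁ = (0.5443, -0.3064).
Round to (0.5443, -0.3064) and repeat: F = (0.107636, 0.594562), J = [[-3.106798, -6.0886], [0.163005, 1.102165]].
Δ = (1.5375, -0.7668), so (x, y)₂ = (2.0818, -1.0732).

(2.0818, -1.0732)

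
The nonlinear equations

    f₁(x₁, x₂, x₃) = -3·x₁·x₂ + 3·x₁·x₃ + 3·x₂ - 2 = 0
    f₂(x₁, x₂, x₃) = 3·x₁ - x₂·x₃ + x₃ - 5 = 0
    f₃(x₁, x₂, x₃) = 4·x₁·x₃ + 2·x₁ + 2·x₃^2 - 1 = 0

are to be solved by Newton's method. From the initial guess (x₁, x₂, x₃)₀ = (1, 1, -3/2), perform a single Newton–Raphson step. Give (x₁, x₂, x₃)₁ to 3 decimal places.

(0.463, 3.407, -0.676)

At (1, 1, -3/2): F = (-6.500, -2.000, -0.500).
Jacobian J = [[-3·x₂ + 3·x₃, -3·x₁ + 3, 3·x₁], [3, -x₃, -x₂ + 1], [4·x₃ + 2, 0, 4·x₁ + 4·x₃]].
At the point, J = [[-7.500, 0.000, 3.000], [3.000, 1.500, 0.000], [-4.000, 0.000, -2.000]] (det J = 40.500).
Solving J·Δ = −F gives Δ = (-0.537, 2.407, 0.824).
Then the next iterate is (x₁, x₂, x₃)₁ = (0.463, 3.407, -0.676).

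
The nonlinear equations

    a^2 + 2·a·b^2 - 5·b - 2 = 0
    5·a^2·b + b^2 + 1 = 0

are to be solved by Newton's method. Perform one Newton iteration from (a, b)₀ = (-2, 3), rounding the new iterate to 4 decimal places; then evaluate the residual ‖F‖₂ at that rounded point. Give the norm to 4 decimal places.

25.0335

At (-2, 3): F = (-49.0000, 70.0000).
Jacobian J = [[2·a + 2·b^2, 4·a·b - 5], [10·a·b, 5·a^2 + 2·b]].
At the point, J = [[14.0000, -29.0000], [-60.0000, 26.0000]] (det J = -1376.0000).
Solving J·Δ = −F gives Δ = (0.5494, -1.4244).
Then the next iterate is (a, b)₁ = (-1.4506, 1.5756).
Re-evaluating at (-1.4506, 1.5756): F = (-14.976033, 20.059721), so ‖F‖₂ = 25.0335.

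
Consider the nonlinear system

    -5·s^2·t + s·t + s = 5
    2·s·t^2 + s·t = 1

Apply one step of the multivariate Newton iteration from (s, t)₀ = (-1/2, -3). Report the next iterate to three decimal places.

At (-1/2, -3): F = (-0.250, -8.500).
Jacobian J = [[-10·s·t + t + 1, -5·s^2 + s], [2·t^2 + t, 4·s·t + s]].
At the point, J = [[-17.000, -1.750], [15.000, 5.500]] (det J = -67.250).
Solving J·Δ = −F gives Δ = (-0.242, 2.204).
Then the next iterate is (s, t)₁ = (-0.742, -0.796).

(-0.742, -0.796)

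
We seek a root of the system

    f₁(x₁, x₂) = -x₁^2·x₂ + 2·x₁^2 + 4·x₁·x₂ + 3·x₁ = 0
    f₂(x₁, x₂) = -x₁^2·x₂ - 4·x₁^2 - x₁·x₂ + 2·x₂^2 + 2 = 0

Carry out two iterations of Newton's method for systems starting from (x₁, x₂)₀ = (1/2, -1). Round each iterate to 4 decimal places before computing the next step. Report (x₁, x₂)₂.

(-0.6288, -0.2229)

At (1/2, -1): F = (0.2500, 3.7500).
Jacobian J = [[-2·x₁·x₂ + 4·x₁ + 4·x₂ + 3, -x₁^2 + 4·x₁], [-2·x₁·x₂ - 8·x₁ - x₂, -x₁^2 - x₁ + 4·x₂]].
At the point, J = [[2.0000, 1.7500], [-2.0000, -4.7500]] (det J = -6.0000).
Solving J·Δ = −F gives Δ = (-1.2917, 1.3333).
Then the next iterate is (x₁, x₂)₁ = (-0.7917, 0.3333).
Round to (-0.7917, 0.3333) and repeat: F = (-2.385925, -0.230013), J = [[1.694147, -3.793589], [6.528047, 1.498111]].
Δ = (0.1629, -0.5562), so (x₁, x₂)₂ = (-0.6288, -0.2229).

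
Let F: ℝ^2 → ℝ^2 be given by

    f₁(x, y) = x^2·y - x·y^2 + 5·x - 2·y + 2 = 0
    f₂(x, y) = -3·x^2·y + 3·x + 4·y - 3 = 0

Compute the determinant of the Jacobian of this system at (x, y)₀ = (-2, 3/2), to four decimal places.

J = [[2·x·y - y^2 + 5, x^2 - 2·x·y - 2], [-6·x·y + 3, -3·x^2 + 4]].
At the point, J = [[-3.2500, 8.0000], [21.0000, -8.0000]].
det J = -142.0000.

-142.0000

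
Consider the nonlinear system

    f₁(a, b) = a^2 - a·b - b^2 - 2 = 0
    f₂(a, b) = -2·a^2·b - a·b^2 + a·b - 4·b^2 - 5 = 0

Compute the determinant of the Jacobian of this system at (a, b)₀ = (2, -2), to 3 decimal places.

88.000

J = [[2·a - b, -a - 2·b], [-4·a·b - b^2 + b, -2·a^2 - 2·a·b + a - 8·b]].
At the point, J = [[6.000, 2.000], [10.000, 18.000]].
det J = 88.000.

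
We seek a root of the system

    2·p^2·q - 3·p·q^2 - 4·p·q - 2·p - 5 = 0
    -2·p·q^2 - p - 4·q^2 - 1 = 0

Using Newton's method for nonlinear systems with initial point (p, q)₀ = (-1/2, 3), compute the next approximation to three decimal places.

(-0.510, 1.482)

At (-1/2, 3): F = (17.000, -27.500).
Jacobian J = [[4·p·q - 3·q^2 - 4·q - 2, 2·p^2 - 6·p·q - 4·p], [-2·q^2 - 1, -4·p·q - 8·q]].
At the point, J = [[-47.000, 11.500], [-19.000, -18.000]] (det J = 1064.500).
Solving J·Δ = −F gives Δ = (-0.010, -1.518).
Then the next iterate is (p, q)₁ = (-0.510, 1.482).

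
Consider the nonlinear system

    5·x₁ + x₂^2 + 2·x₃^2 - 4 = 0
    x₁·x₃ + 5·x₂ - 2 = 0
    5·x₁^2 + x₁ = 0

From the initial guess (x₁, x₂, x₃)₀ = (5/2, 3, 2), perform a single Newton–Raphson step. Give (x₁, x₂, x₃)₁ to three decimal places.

(1.202, -0.028, 1.895)

At (5/2, 3, 2): F = (25.500, 18.000, 33.750).
Jacobian J = [[5, 2·x₂, 4·x₃], [x₃, 5, x₁], [10·x₁ + 1, 0, 0]].
At the point, J = [[5.000, 6.000, 8.000], [2.000, 5.000, 2.500], [26.000, 0.000, 0.000]] (det J = -650.000).
Solving J·Δ = −F gives Δ = (-1.298, -3.028, -0.105).
Then the next iterate is (x₁, x₂, x₃)₁ = (1.202, -0.028, 1.895).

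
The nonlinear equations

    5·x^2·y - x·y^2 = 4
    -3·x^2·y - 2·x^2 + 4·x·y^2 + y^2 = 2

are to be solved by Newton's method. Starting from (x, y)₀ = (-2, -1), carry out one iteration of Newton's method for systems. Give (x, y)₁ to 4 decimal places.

At (-2, -1): F = (-22.0000, -5.0000).
Jacobian J = [[10·x·y - y^2, 5·x^2 - 2·x·y], [-6·x·y - 4·x + 4·y^2, -3·x^2 + 8·x·y + 2·y]].
At the point, J = [[19.0000, 16.0000], [0.0000, 2.0000]] (det J = 38.0000).
Solving J·Δ = −F gives Δ = (-0.9474, 2.5000).
Then the next iterate is (x, y)₁ = (-2.9474, 1.5000).

(-2.9474, 1.5000)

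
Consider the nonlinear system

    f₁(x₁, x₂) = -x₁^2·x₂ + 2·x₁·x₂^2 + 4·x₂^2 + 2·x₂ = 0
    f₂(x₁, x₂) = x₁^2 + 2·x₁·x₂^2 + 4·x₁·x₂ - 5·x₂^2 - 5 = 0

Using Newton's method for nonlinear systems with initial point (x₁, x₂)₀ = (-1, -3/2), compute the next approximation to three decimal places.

(1.219, -0.234)

At (-1, -3/2): F = (3.000, -13.750).
Jacobian J = [[-2·x₁·x₂ + 2·x₂^2, -x₁^2 + 4·x₁·x₂ + 8·x₂ + 2], [2·x₁ + 2·x₂^2 + 4·x₂, 4·x₁·x₂ + 4·x₁ - 10·x₂]].
At the point, J = [[1.500, -5.000], [-3.500, 17.000]] (det J = 8.000).
Solving J·Δ = −F gives Δ = (2.219, 1.266).
Then the next iterate is (x₁, x₂)₁ = (1.219, -0.234).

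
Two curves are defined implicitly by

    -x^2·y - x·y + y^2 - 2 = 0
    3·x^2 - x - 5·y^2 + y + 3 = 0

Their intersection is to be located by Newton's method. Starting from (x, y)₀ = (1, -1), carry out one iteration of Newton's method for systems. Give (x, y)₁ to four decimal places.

At (1, -1): F = (1.0000, -1.0000).
Jacobian J = [[-2·x·y - y, -x^2 - x + 2·y], [6·x - 1, -10·y + 1]].
At the point, J = [[3.0000, -4.0000], [5.0000, 11.0000]] (det J = 53.0000).
Solving J·Δ = −F gives Δ = (-0.1321, 0.1509).
Then the next iterate is (x, y)₁ = (0.8679, -0.8491).

(0.8679, -0.8491)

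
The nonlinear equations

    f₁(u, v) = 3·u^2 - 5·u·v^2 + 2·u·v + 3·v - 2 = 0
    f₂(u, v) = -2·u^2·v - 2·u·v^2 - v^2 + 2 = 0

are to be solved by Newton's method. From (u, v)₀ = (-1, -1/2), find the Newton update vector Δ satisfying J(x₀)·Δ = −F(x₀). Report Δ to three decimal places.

At (-1, -1/2): F = (1.750, 3.250).
Jacobian J = [[6·u - 5·v^2 + 2·v, -10·u·v + 2·u + 3], [-4·u·v - 2·v^2, -2·u^2 - 4·u·v - 2·v]].
At the point, J = [[-8.250, -4.000], [-2.500, -3.000]] (det J = 14.750).
Solving J·Δ = −F gives Δ = (-0.525, 1.521).

(-0.525, 1.521)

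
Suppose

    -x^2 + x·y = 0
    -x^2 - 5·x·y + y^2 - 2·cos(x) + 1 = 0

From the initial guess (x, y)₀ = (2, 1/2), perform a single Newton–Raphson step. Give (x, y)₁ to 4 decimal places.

(1.0007, 0.2512)

At (2, 1/2): F = (-3.0000, -6.917706).
Jacobian J = [[-2·x + y, x], [-2·x - 5·y + 2·sin(x), -5·x + 2·y]].
At the point, J = [[-3.5000, 2.0000], [-4.681405, -9.0000]] (det J = 40.862810).
Solving J·Δ = −F gives Δ = (-0.9993, -0.2488).
Then the next iterate is (x, y)₁ = (1.0007, 0.2512).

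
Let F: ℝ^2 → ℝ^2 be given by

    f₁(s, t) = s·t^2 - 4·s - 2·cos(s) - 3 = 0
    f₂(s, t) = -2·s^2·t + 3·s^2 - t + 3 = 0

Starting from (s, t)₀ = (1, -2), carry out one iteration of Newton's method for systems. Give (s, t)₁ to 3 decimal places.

At (1, -2): F = (-4.08060, 12.000).
Jacobian J = [[t^2 + 2·sin(s) - 4, 2·s·t], [-4·s·t + 6·s, -2·s^2 - 1]].
At the point, J = [[1.68294, -4.000], [14.000, -3.000]] (det J = 50.95117).
Solving J·Δ = −F gives Δ = (-1.182, -1.518).
Then the next iterate is (s, t)₁ = (-0.182, -3.518).

(-0.182, -3.518)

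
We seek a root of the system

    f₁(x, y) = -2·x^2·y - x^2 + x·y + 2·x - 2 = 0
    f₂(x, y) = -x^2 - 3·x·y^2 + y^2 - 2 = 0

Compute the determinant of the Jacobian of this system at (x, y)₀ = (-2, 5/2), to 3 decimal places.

850.000

J = [[-4·x·y - 2·x + y + 2, -2·x^2 + x], [-2·x - 3·y^2, -6·x·y + 2·y]].
At the point, J = [[28.500, -10.000], [-14.750, 35.000]].
det J = 850.000.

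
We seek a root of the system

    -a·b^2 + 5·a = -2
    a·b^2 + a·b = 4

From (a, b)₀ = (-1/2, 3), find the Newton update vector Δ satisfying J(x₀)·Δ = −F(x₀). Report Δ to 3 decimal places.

(0.727, -0.364)

At (-1/2, 3): F = (4.000, -10.000).
Jacobian J = [[-b^2 + 5, -2·a·b], [b^2 + b, 2·a·b + a]].
At the point, J = [[-4.000, 3.000], [12.000, -3.500]] (det J = -22.000).
Solving J·Δ = −F gives Δ = (0.727, -0.364).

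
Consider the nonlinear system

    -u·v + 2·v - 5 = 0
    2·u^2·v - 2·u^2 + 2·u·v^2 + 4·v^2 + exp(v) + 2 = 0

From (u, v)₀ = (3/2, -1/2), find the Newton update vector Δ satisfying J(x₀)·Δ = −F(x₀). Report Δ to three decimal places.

(-3.372, 13.872)

At (3/2, -1/2): F = (-5.250, -2.39347).
Jacobian J = [[-v, -u + 2], [4·u·v - 4·u + 2·v^2, 2·u^2 + 4·u·v + 8·v + exp(v)]].
At the point, J = [[0.500, 0.500], [-8.500, -1.89347]] (det J = 3.30327).
Solving J·Δ = −F gives Δ = (-3.372, 13.872).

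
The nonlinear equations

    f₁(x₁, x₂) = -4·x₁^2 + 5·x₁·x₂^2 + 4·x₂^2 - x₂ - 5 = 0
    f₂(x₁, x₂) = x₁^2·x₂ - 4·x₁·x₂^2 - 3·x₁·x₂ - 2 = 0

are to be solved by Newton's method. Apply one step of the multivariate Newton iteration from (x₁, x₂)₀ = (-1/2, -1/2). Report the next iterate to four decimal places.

(3.4211, 5.6842)

At (-1/2, -1/2): F = (-5.1250, -2.3750).
Jacobian J = [[-8·x₁ + 5·x₂^2, 10·x₁·x₂ + 8·x₂ - 1], [2·x₁·x₂ - 4·x₂^2 - 3·x₂, x₁^2 - 8·x₁·x₂ - 3·x₁]].
At the point, J = [[5.2500, -2.5000], [1.0000, -0.2500]] (det J = 1.1875).
Solving J·Δ = −F gives Δ = (3.9211, 6.1842).
Then the next iterate is (x₁, x₂)₁ = (3.4211, 5.6842).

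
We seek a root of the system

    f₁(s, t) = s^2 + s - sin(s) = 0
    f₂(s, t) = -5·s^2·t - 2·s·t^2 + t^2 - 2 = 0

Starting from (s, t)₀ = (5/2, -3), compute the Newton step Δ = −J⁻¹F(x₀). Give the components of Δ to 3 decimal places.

At (5/2, -3): F = (8.15153, 55.750).
Jacobian J = [[2·s - cos(s) + 1, 0], [-10·s·t - 2·t^2, -5·s^2 - 4·s·t + 2·t]].
At the point, J = [[6.80114, 0.000], [57.000, -7.250]] (det J = -49.30829).
Solving J·Δ = −F gives Δ = (-1.199, -1.733).

(-1.199, -1.733)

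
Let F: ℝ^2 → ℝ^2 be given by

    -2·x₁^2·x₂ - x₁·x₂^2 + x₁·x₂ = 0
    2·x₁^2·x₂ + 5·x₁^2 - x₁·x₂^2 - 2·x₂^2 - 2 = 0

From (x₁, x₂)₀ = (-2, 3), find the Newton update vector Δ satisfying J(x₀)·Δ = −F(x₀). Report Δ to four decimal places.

At (-2, 3): F = (-12.0000, 42.0000).
Jacobian J = [[-4·x₁·x₂ - x₂^2 + x₂, -2·x₁^2 - 2·x₁·x₂ + x₁], [4·x₁·x₂ + 10·x₁ - x₂^2, 2·x₁^2 - 2·x₁·x₂ - 4·x₂]].
At the point, J = [[18.0000, 2.0000], [-53.0000, 8.0000]] (det J = 250.0000).
Solving J·Δ = −F gives Δ = (0.7200, -0.4800).

(0.7200, -0.4800)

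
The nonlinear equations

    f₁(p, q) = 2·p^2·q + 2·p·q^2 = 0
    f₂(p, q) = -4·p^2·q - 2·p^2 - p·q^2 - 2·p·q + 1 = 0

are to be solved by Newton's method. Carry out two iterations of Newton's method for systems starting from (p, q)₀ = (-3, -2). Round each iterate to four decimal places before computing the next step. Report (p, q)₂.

At (-3, -2): F = (-60.0000, 55.0000).
Jacobian J = [[4·p·q + 2·q^2, 2·p^2 + 4·p·q], [-8·p·q - 4·p - q^2 - 2·q, -4·p^2 - 2·p·q - 2·p]].
At the point, J = [[32.0000, 42.0000], [-36.0000, -42.0000]] (det J = 168.0000).
Solving J·Δ = −F gives Δ = (-1.2500, 2.3810).
Then the next iterate is (p, q)₁ = (-4.2500, 0.3810).
Round to (-4.2500, 0.3810) and repeat: F = (12.529756, -58.796816), J = [[-6.186678, 29.6480], [29.046839, -60.5115]].
Δ = (2.0234, -0.0004), so (p, q)₂ = (-2.2266, 0.3806).

(-2.2266, 0.3806)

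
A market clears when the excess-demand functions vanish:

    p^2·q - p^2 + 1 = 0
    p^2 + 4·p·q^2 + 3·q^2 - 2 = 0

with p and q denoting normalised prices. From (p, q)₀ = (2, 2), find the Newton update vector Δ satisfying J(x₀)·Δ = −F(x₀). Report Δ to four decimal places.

At (2, 2): F = (5.0000, 46.0000).
Jacobian J = [[2·p·q - 2·p, p^2], [2·p + 4·q^2, 8·p·q + 6·q]].
At the point, J = [[4.0000, 4.0000], [20.0000, 44.0000]] (det J = 96.0000).
Solving J·Δ = −F gives Δ = (-0.3750, -0.8750).

(-0.3750, -0.8750)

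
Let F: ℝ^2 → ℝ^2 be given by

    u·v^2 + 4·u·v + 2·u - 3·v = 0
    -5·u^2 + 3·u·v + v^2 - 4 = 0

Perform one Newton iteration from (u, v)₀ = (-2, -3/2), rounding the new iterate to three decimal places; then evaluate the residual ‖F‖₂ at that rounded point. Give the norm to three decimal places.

At (-2, -3/2): F = (8.000, -12.750).
Jacobian J = [[v^2 + 4·v + 2, 2·u·v + 4·u - 3], [-10·u + 3·v, 3·u + 2·v]].
At the point, J = [[-1.750, -5.000], [15.500, -9.000]] (det J = 93.250).
Solving J·Δ = −F gives Δ = (1.456, 1.090).
Then the next iterate is (u, v)₁ = (-0.544, -0.410).
Re-evaluating at (-0.544, -0.410): F = (0.94271, -4.64246), so ‖F‖₂ = 4.737.

4.737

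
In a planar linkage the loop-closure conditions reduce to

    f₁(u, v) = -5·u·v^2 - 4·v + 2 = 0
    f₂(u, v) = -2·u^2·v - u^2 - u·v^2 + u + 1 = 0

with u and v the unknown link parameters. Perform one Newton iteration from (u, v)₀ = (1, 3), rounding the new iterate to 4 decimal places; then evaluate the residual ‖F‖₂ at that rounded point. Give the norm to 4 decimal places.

At (1, 3): F = (-55.0000, -14.0000).
Jacobian J = [[-5·v^2, -10·u·v - 4], [-4·u·v - 2·u - v^2 + 1, -2·u^2 - 2·u·v]].
At the point, J = [[-45.0000, -34.0000], [-22.0000, -8.0000]] (det J = -388.0000).
Solving J·Δ = −F gives Δ = (-0.0928, -1.4948).
Then the next iterate is (u, v)₁ = (0.9072, 1.5052).
Re-evaluating at (0.9072, 1.5052): F = (-14.297684, -3.448784), so ‖F‖₂ = 14.7077.

14.7077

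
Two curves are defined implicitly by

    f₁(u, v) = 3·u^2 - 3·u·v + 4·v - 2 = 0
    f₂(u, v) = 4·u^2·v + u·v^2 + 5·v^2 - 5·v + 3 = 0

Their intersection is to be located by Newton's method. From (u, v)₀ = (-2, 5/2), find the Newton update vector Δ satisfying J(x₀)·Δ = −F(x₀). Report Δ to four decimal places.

(2.4631, 1.3031)

At (-2, 5/2): F = (35.0000, 49.2500).
Jacobian J = [[6·u - 3·v, -3·u + 4], [8·u·v + v^2, 4·u^2 + 2·u·v + 10·v - 5]].
At the point, J = [[-19.5000, 10.0000], [-33.7500, 26.0000]] (det J = -169.5000).
Solving J·Δ = −F gives Δ = (2.4631, 1.3031).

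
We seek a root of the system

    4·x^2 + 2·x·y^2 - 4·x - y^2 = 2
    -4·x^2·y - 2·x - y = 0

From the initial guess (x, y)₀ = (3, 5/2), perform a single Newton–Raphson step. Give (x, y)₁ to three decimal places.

(1.583, 2.212)

At (3, 5/2): F = (53.250, -98.500).
Jacobian J = [[8·x + 2·y^2 - 4, 4·x·y - 2·y], [-8·x·y - 2, -4·x^2 - 1]].
At the point, J = [[32.500, 25.000], [-62.000, -37.000]] (det J = 347.500).
Solving J·Δ = −F gives Δ = (-1.417, -0.288).
Then the next iterate is (x, y)₁ = (1.583, 2.212).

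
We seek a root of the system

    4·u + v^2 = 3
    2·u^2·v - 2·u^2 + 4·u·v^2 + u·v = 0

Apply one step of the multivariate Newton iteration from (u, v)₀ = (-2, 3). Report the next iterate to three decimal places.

At (-2, 3): F = (-2.000, -62.000).
Jacobian J = [[4, 2·v], [4·u·v - 4·u + 4·v^2 + v, 2·u^2 + 8·u·v + u]].
At the point, J = [[4.000, 6.000], [23.000, -42.000]] (det J = -306.000).
Solving J·Δ = −F gives Δ = (1.490, -0.660).
Then the next iterate is (u, v)₁ = (-0.510, 2.340).

(-0.510, 2.340)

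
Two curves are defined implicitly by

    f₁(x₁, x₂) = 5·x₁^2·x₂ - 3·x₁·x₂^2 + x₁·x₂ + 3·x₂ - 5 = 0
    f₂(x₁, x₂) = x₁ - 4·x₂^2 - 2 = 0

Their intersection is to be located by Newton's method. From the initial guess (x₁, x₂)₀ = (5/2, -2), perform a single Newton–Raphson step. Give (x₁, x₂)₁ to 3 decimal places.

At (5/2, -2): F = (-108.500, -15.500).
Jacobian J = [[10·x₁·x₂ - 3·x₂^2 + x₂, 5·x₁^2 - 6·x₁·x₂ + x₁ + 3], [1, -8·x₂]].
At the point, J = [[-64.000, 66.750], [1.000, 16.000]] (det J = -1090.750).
Solving J·Δ = −F gives Δ = (-0.643, 1.009).
Then the next iterate is (x₁, x₂)₁ = (1.857, -0.991).

(1.857, -0.991)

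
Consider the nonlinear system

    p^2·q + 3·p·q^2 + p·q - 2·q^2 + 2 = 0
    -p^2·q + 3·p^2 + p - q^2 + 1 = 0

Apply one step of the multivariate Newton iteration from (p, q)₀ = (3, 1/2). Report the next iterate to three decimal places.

(1.279, 0.372)

At (3, 1/2): F = (9.750, 26.250).
Jacobian J = [[2·p·q + 3·q^2 + q, p^2 + 6·p·q + p - 4·q], [-2·p·q + 6·p + 1, -p^2 - 2·q]].
At the point, J = [[4.250, 19.000], [16.000, -10.000]] (det J = -346.500).
Solving J·Δ = −F gives Δ = (-1.721, -0.128).
Then the next iterate is (p, q)₁ = (1.279, 0.372).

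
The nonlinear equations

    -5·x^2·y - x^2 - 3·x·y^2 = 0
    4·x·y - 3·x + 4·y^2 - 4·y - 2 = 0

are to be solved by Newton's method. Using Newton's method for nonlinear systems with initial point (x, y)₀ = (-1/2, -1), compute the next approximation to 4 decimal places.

At (-1/2, -1): F = (2.5000, 9.5000).
Jacobian J = [[-10·x·y - 2·x - 3·y^2, -5·x^2 - 6·x·y], [4·y - 3, 4·x + 8·y - 4]].
At the point, J = [[-7.0000, -4.2500], [-7.0000, -14.0000]] (det J = 68.2500).
Solving J·Δ = −F gives Δ = (-0.0788, 0.7179).
Then the next iterate is (x, y)₁ = (-0.5788, -0.2821).

(-0.5788, -0.2821)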